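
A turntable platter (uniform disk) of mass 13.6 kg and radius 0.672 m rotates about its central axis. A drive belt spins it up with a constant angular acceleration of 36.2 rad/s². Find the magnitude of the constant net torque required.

τ ≈ 111 N·m

I = ½MR² = (1/2)(13.6)(0.672)² = 3.071 kg·m².
τ = Iα = (3.071)(36.20) = 111.2 N·m.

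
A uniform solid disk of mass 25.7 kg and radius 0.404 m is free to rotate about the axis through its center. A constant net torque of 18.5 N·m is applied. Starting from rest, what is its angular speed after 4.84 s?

ω ≈ 42.7 rad/s

I = ½MR² = (1/2)(25.7)(0.404)² = 2.097 kg·m².
α = τ/I = 18.5/2.097 = 8.821 rad/s².
ω = ω₀ + αt = 0 + (8.821)(4.84) = 42.69 rad/s.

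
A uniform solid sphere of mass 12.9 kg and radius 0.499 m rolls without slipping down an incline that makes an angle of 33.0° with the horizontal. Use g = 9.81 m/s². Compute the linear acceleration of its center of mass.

Translation along the incline: Mg sinθ − f = Ma.
Rotation about the center: fR = Iα with I = (2/5)MR². No-slip gives a = αR, so f = (I/R²)a = (2/5)M a.
Substituting: Mg sinθ = (1 + 0.4000)Ma, so a = g sinθ/(1 + 0.4000) = (9.81) sin 33.0° / 1.400 = 3.816 m/s².

a ≈ 3.82 m/s²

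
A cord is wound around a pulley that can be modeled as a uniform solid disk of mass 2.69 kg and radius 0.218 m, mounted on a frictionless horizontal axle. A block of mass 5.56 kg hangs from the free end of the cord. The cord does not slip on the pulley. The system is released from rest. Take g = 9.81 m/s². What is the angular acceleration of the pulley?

α ≈ 36.2 rad/s²

I = ½MR² = (1/2)(2.69)(0.218)² = 0.06392 kg·m².
Block: mg − T = ma. Pulley: TR = Iα. No-slip: a = αR, so T = (I/R²)a = 1.345·a.
Then mg = (m + 1.345)a, so a = (5.56)(9.81)/(5.56 + 1.345) = 7.899 m/s².
α = a/R = 7.899/0.218 = 36.23 rad/s².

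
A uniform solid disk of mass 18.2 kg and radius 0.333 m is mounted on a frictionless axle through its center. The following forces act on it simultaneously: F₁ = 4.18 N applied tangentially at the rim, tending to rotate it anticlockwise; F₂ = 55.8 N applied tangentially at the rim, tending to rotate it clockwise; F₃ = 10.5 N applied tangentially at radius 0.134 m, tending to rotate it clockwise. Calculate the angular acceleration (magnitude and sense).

I = ½MR² = (1/2)(18.2)(0.333)² = 1.009 kg·m².
Taking anticlockwise as positive: τ₁ = +(4.18)(0.333) = +1.392 N·m; τ₂ = −(55.8)(0.333) = −18.58 N·m; τ₃ = −(10.5)(0.134) = −1.407 N·m.
Net torque τ = -18.60 N·m.
α = τ/I = -18.60/1.009 = -18.43 rad/s².

α ≈ 18.4 rad/s², clockwise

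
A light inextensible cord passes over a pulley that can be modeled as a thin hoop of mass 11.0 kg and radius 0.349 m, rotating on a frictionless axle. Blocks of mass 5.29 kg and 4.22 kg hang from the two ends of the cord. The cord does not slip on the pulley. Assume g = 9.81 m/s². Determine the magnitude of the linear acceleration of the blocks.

I = MR² = (11.0)(0.349)² = 1.340 kg·m².
Heavier block: m₁g − T₁ = m₁a. Lighter block: T₂ − m₂g = m₂a.
Pulley: (T₁ − T₂)R = Iα = I(a/R), so T₁ − T₂ = (I/R²)a = 1·M_p a = 11.00·a.
Adding the three: (m₁ − m₂)g = (m₁ + m₂ + 11.00)a, so a = (5.29 − 4.22)(9.81)/(5.29 + 4.22 + 11.00) = 0.5118 m/s².

a ≈ 0.512 m/s²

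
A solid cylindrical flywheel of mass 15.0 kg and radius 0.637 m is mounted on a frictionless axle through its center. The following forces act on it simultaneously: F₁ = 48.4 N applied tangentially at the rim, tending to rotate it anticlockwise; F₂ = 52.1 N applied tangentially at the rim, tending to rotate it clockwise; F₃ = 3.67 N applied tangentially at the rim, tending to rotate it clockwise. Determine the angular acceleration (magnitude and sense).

α ≈ 1.54 rad/s², clockwise

I = ½MR² = (1/2)(15.0)(0.637)² = 3.043 kg·m².
Taking anticlockwise as positive: τ₁ = +(48.4)(0.637) = +30.83 N·m; τ₂ = −(52.1)(0.637) = −33.19 N·m; τ₃ = −(3.67)(0.637) = −2.338 N·m.
Net torque τ = -4.695 N·m.
α = τ/I = -4.695/3.043 = -1.543 rad/s².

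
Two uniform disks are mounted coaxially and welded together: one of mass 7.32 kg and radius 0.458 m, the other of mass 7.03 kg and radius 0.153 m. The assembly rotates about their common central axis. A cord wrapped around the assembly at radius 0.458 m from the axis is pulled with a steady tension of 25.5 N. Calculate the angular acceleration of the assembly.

I = ½M₁R₁² + ½M₂R₂² = ½(7.32)(0.458)² + ½(7.03)(0.153)² = 0.8500 kg·m².
τ = F r = (25.5)(0.458) = 11.68 N·m.
α = τ/I = 11.68/0.8500 = 13.74 rad/s².

α ≈ 13.7 rad/s²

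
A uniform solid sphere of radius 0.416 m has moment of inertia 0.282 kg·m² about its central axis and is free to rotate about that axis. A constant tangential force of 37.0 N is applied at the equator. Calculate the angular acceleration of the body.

α ≈ 54.6 rad/s²

τ = F R = (37.0)(0.416) = 15.39 N·m.
From τ = Iα: α = 15.39/0.2820 = 54.58 rad/s².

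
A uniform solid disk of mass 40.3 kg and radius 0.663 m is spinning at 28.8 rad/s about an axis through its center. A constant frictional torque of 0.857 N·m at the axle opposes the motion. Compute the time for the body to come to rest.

t ≈ 298 s

I = ½MR² = (1/2)(40.3)(0.663)² = 8.857 kg·m².
The net torque has magnitude 0.857 N·m, opposing ω.
|α| = τ/I = 0.8570/8.857 = 0.09676 rad/s² (deceleration).
0 = ω₀ − |α|t ⇒ t = ω₀/|α| = 28.8/0.09676 = 297.7 s.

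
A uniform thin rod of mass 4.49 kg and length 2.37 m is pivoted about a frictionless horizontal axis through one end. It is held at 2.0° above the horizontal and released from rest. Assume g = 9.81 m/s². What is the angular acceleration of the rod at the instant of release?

α ≈ 6.21 rad/s²

About the pivot, I = (1/3)ML² = (1/3)(4.49)(2.37)² = 8.407 kg·m².
The weight acts at the center, a distance L/2 = 1.185 m from the pivot; τ = Mg(L/2) cos 2.0° = 52.16 N·m.
α = τ/I = 52.16/8.407 = 6.205 rad/s².
(Equivalently α = (3g/(2L)) cos 2.0° = 6.205 rad/s².)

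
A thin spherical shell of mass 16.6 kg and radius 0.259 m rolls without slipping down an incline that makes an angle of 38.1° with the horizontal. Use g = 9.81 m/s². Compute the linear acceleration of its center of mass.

a ≈ 3.63 m/s²

Translation along the incline: Mg sinθ − f = Ma.
Rotation about the center: fR = Iα with I = (2/3)MR². No-slip gives a = αR, so f = (I/R²)a = (2/3)M a.
Substituting: Mg sinθ = (1 + 0.6667)Ma, so a = g sinθ/(1 + 0.6667) = (9.81) sin 38.1° / 1.667 = 3.632 m/s².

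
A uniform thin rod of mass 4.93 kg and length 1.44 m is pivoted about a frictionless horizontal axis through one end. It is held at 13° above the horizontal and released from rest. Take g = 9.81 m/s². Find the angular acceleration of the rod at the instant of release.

α ≈ 9.96 rad/s²

About the pivot, I = (1/3)ML² = (1/3)(4.93)(1.44)² = 3.408 kg·m².
The weight acts at the center, a distance L/2 = 0.7200 m from the pivot; τ = Mg(L/2) cos 13° = 33.93 N·m.
α = τ/I = 33.93/3.408 = 9.957 rad/s².
(Equivalently α = (3g/(2L)) cos 13° = 9.957 rad/s².)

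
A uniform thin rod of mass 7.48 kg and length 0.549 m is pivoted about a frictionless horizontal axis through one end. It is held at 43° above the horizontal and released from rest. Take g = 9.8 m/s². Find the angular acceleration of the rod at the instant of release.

α ≈ 19.6 rad/s²

About the pivot, I = (1/3)ML² = (1/3)(7.48)(0.549)² = 0.7515 kg·m².
The weight acts at the center, a distance L/2 = 0.2745 m from the pivot; τ = Mg(L/2) cos 43° = 14.72 N·m.
α = τ/I = 14.72/0.7515 = 19.58 rad/s².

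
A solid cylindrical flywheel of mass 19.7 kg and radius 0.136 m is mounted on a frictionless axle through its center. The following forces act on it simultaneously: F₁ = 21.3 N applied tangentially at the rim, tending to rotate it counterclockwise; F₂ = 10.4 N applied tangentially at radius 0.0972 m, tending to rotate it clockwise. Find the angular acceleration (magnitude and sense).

I = ½MR² = (1/2)(19.7)(0.136)² = 0.1822 kg·m².
Taking counterclockwise as positive: τ₁ = +(21.3)(0.136) = +2.897 N·m; τ₂ = −(10.4)(0.0972) = −1.011 N·m.
Net torque τ = 1.886 N·m.
α = τ/I = 1.886/0.1822 = 10.35 rad/s².

α ≈ 10.4 rad/s², counterclockwise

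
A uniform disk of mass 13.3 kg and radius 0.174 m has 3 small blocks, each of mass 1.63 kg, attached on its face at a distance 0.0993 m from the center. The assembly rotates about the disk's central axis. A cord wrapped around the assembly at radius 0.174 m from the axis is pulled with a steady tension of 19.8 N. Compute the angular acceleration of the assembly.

I_disk = ½MR² = ½(13.3)(0.174)² = 0.2013 kg·m².
I_blocks = 3·m·r² = 3(1.63)(0.0993)² = 0.04822 kg·m².
Total I = 0.2496 kg·m².
τ = F r = (19.8)(0.174) = 3.445 N·m.
α = τ/I = 3.445/0.2496 = 13.81 rad/s².

α ≈ 13.8 rad/s²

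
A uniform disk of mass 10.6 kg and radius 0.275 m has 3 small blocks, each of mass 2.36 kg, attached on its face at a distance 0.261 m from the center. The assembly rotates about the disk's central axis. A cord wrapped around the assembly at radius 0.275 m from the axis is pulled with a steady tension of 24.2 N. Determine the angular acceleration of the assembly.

α ≈ 7.54 rad/s²

I_disk = ½MR² = ½(10.6)(0.275)² = 0.4008 kg·m².
I_blocks = 3·m·r² = 3(2.36)(0.261)² = 0.4823 kg·m².
Total I = 0.8831 kg·m².
τ = F r = (24.2)(0.275) = 6.655 N·m.
α = τ/I = 6.655/0.8831 = 7.536 rad/s².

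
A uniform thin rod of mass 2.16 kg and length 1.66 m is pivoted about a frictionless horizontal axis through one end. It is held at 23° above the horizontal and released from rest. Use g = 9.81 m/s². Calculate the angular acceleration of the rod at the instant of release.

α ≈ 8.16 rad/s²

About the pivot, I = (1/3)ML² = (1/3)(2.16)(1.66)² = 1.984 kg·m².
The weight acts at the center, a distance L/2 = 0.8300 m from the pivot; τ = Mg(L/2) cos 23° = 16.19 N·m.
α = τ/I = 16.19/1.984 = 8.160 rad/s².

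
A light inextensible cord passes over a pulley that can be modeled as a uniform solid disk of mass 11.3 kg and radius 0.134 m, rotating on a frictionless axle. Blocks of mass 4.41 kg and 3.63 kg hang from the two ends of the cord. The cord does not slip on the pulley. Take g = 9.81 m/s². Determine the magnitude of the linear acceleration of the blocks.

a ≈ 0.559 m/s²

I = ½MR² = (1/2)(11.3)(0.134)² = 0.1015 kg·m².
Heavier block: m₁g − T₁ = m₁a. Lighter block: T₂ − m₂g = m₂a.
Pulley: (T₁ − T₂)R = Iα = I(a/R), so T₁ − T₂ = (I/R²)a = (1/2)M_p a = 5.650·a.
Adding the three: (m₁ − m₂)g = (m₁ + m₂ + 5.650)a, so a = (4.41 − 3.63)(9.81)/(4.41 + 3.63 + 5.650) = 0.5589 m/s².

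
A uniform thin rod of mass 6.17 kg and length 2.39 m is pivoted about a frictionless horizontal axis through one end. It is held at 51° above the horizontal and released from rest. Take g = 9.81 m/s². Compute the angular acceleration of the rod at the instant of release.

About the pivot, I = (1/3)ML² = (1/3)(6.17)(2.39)² = 11.75 kg·m².
The weight acts at the center, a distance L/2 = 1.195 m from the pivot; τ = Mg(L/2) cos 51° = 45.52 N·m.
α = τ/I = 45.52/11.75 = 3.875 rad/s².

α ≈ 3.87 rad/s²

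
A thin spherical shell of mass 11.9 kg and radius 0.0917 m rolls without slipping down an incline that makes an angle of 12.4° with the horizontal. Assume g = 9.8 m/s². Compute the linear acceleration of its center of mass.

a ≈ 1.26 m/s²

Translation along the incline: Mg sinθ − f = Ma.
Rotation about the center: fR = Iα with I = (2/3)MR². No-slip gives a = αR, so f = (I/R²)a = (2/3)M a.
Substituting: Mg sinθ = (1 + 0.6667)Ma, so a = g sinθ/(1 + 0.6667) = (9.8) sin 12.4° / 1.667 = 1.263 m/s².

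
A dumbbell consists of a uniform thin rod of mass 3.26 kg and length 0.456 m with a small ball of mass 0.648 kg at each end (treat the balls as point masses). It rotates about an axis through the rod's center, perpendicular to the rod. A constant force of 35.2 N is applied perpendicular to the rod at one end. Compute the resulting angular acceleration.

α ≈ 64.8 rad/s²

I_rod = (1/12)ML² = (1/12)(3.26)(0.456)² = 0.05649 kg·m².
I_balls = 2·m·(L/2)² = 2(0.648)(0.2280)² = 0.06737 kg·m².
Total I = 0.1239 kg·m².
τ = F·(L/2) = (35.2)(0.228) = 8.026 N·m.
α = τ/I = 8.026/0.1239 = 64.80 rad/s².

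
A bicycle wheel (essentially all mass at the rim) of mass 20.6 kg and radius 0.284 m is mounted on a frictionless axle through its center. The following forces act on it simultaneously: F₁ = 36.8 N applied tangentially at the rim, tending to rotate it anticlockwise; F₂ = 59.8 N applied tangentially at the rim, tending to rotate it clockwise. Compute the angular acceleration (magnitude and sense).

I = MR² = (20.6)(0.284)² = 1.662 kg·m².
Taking anticlockwise as positive: τ₁ = +(36.8)(0.284) = +10.45 N·m; τ₂ = −(59.8)(0.284) = −16.98 N·m.
Net torque τ = -6.532 N·m.
α = τ/I = -6.532/1.662 = -3.931 rad/s².

α ≈ 3.93 rad/s², clockwise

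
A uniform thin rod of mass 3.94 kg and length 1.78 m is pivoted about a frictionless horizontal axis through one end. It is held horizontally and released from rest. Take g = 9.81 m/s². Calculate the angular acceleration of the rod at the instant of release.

About the pivot, I = (1/3)ML² = (1/3)(3.94)(1.78)² = 4.161 kg·m².
The weight acts at the center, a distance L/2 = 0.8900 m from the pivot; τ = Mg(L/2) = 34.40 N·m.
α = τ/I = 34.40/4.161 = 8.267 rad/s².

α ≈ 8.27 rad/s²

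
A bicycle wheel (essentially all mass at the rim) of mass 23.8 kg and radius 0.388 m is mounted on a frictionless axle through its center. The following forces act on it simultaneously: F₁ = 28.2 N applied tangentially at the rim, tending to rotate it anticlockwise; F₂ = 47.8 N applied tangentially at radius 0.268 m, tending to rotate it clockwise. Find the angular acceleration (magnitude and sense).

I = MR² = (23.8)(0.388)² = 3.583 kg·m².
Taking anticlockwise as positive: τ₁ = +(28.2)(0.388) = +10.94 N·m; τ₂ = −(47.8)(0.268) = −12.81 N·m.
Net torque τ = -1.869 N·m.
α = τ/I = -1.869/3.583 = -0.5216 rad/s².

α ≈ 0.522 rad/s², clockwise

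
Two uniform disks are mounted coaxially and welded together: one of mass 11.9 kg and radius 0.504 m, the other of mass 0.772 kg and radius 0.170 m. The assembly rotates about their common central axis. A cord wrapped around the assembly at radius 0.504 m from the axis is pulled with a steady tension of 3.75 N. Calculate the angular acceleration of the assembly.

I = ½M₁R₁² + ½M₂R₂² = ½(11.9)(0.504)² + ½(0.772)(0.170)² = 1.523 kg·m².
τ = F r = (3.75)(0.504) = 1.890 N·m.
α = τ/I = 1.890/1.523 = 1.241 rad/s².

α ≈ 1.24 rad/s²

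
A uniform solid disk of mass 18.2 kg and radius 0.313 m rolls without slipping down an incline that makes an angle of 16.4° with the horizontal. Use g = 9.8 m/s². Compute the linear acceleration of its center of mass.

a ≈ 1.84 m/s²

Translation along the incline: Mg sinθ − f = Ma.
Rotation about the center: fR = Iα with I = ½MR². No-slip gives a = αR, so f = (I/R²)a = (1/2)M a.
Substituting: Mg sinθ = (1 + 0.5000)Ma, so a = g sinθ/(1 + 0.5000) = (9.8) sin 16.4° / 1.500 = 1.845 m/s².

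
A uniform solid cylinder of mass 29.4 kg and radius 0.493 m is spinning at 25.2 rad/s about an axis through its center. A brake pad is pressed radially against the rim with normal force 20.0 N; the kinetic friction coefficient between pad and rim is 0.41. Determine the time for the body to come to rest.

I = ½MR² = (1/2)(29.4)(0.493)² = 3.573 kg·m².
Friction force f = μN = (0.41)(20.0) = 8.200 N at the rim; torque magnitude τ = fR = 4.043 N·m, opposing ω.
|α| = τ/I = 4.043/3.573 = 1.131 rad/s² (deceleration).
0 = ω₀ − |α|t ⇒ t = ω₀/|α| = 25.2/1.131 = 22.27 s.

t ≈ 22.3 s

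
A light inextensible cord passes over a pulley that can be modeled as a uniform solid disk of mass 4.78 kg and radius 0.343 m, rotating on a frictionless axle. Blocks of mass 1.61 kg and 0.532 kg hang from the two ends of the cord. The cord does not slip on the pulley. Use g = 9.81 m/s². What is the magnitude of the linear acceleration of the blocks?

a ≈ 2.33 m/s²

I = ½MR² = (1/2)(4.78)(0.343)² = 0.2812 kg·m².
Heavier block: m₁g − T₁ = m₁a. Lighter block: T₂ − m₂g = m₂a.
Pulley: (T₁ − T₂)R = Iα = I(a/R), so T₁ − T₂ = (I/R²)a = (1/2)M_p a = 2.390·a.
Adding the three: (m₁ − m₂)g = (m₁ + m₂ + 2.390)a, so a = (1.61 − 0.532)(9.81)/(1.61 + 0.532 + 2.390) = 2.333 m/s².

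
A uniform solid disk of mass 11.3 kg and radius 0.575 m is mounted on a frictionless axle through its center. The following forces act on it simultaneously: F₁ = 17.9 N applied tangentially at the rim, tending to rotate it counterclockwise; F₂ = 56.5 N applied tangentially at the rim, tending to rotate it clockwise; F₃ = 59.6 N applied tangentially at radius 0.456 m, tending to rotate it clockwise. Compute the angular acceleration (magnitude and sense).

I = ½MR² = (1/2)(11.3)(0.575)² = 1.868 kg·m².
Taking counterclockwise as positive: τ₁ = +(17.9)(0.575) = +10.29 N·m; τ₂ = −(56.5)(0.575) = −32.49 N·m; τ₃ = −(59.6)(0.456) = −27.18 N·m.
Net torque τ = -49.37 N·m.
α = τ/I = -49.37/1.868 = -26.43 rad/s².

α ≈ 26.4 rad/s², clockwise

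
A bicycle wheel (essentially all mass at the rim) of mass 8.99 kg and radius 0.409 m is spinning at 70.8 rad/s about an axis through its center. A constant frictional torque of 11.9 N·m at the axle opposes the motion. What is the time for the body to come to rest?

I = MR² = (8.99)(0.409)² = 1.504 kg·m².
The net torque has magnitude 11.9 N·m, opposing ω.
|α| = τ/I = 11.90/1.504 = 7.913 rad/s² (deceleration).
0 = ω₀ − |α|t ⇒ t = ω₀/|α| = 70.8/7.913 = 8.947 s.

t ≈ 8.95 s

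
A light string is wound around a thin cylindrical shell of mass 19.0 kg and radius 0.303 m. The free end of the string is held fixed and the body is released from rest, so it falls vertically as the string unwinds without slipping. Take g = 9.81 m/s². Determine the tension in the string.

T ≈ 93.2 N

Translation: Mg − T = Ma. Rotation about the center: TR = Iα with I = MR².
With a = αR: T = (I/R²)a = M a, so Mg = (1 + 1.000)Ma.
a = g/(1 + 1.000) = 9.81/2.000 = 4.905 m/s².
T = 1.000·M·a = (1.000)(19.0)(4.905) = 93.20 N.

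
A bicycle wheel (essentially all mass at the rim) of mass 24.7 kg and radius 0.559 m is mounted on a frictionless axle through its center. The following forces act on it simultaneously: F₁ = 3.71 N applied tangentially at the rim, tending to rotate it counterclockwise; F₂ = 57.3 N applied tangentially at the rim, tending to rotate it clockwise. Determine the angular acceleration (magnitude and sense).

α ≈ 3.88 rad/s², clockwise

I = MR² = (24.7)(0.559)² = 7.718 kg·m².
Taking counterclockwise as positive: τ₁ = +(3.71)(0.559) = +2.074 N·m; τ₂ = −(57.3)(0.559) = −32.03 N·m.
Net torque τ = -29.96 N·m.
α = τ/I = -29.96/7.718 = -3.881 rad/s².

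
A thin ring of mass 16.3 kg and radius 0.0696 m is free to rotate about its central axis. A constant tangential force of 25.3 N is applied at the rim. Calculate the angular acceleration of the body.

I = MR² = (16.3)(0.0696)² = 0.07896 kg·m².
τ = F R = (25.3)(0.0696) = 1.761 N·m.
Newton's second law for rotation, τ = Iα, gives α = τ/I = 1.761/0.07896 = 22.30 rad/s².

α ≈ 22.3 rad/s²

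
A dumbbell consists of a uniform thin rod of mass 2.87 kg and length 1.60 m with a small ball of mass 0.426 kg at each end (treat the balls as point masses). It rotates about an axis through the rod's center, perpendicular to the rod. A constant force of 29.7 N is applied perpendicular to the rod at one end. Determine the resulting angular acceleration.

I_rod = (1/12)ML² = (1/12)(2.87)(1.60)² = 0.6123 kg·m².
I_balls = 2·m·(L/2)² = 2(0.426)(0.8000)² = 0.5453 kg·m².
Total I = 1.158 kg·m².
τ = F·(L/2) = (29.7)(0.800) = 23.76 N·m.
α = τ/I = 23.76/1.158 = 20.53 rad/s².

α ≈ 20.5 rad/s²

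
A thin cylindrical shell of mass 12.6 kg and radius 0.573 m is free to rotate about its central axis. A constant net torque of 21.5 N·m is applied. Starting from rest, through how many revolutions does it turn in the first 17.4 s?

I = MR² = (12.6)(0.573)² = 4.137 kg·m².
α = τ/I = 21.5/4.137 = 5.197 rad/s².
θ = ½αt² = ½(5.197)(17.4)² = 786.7 rad.
Revolutions = θ/(2π) = 125.2.

≈ 125 revolutions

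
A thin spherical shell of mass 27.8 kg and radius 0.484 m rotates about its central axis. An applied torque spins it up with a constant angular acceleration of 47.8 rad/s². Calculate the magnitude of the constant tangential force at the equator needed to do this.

F ≈ 429 N

I = (2/3)MR² = (2/3)(27.8)(0.484)² = 4.342 kg·m².
The required torque is τ = Iα = (4.342)(47.80) = 207.5 N·m.
A tangential force at the equator gives τ = FR, so F = τ/R = 207.5/0.484 = 428.8 N.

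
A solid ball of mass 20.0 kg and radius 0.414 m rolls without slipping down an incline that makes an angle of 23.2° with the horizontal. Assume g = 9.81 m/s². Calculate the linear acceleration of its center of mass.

Translation along the incline: Mg sinθ − f = Ma.
Rotation about the center: fR = Iα with I = (2/5)MR². No-slip gives a = αR, so f = (I/R²)a = (2/5)M a.
Substituting: Mg sinθ = (1 + 0.4000)Ma, so a = g sinθ/(1 + 0.4000) = (9.81) sin 23.2° / 1.400 = 2.760 m/s².

a ≈ 2.76 m/s²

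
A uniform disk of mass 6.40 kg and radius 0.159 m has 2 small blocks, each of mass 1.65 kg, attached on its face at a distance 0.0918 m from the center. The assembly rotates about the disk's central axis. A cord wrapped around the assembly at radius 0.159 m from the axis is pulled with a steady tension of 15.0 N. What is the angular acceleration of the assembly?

I_disk = ½MR² = ½(6.40)(0.159)² = 0.08090 kg·m².
I_blocks = 2·m·r² = 2(1.65)(0.0918)² = 0.02781 kg·m².
Total I = 0.1087 kg·m².
τ = F r = (15.0)(0.159) = 2.385 N·m.
α = τ/I = 2.385/0.1087 = 21.94 rad/s².

α ≈ 21.9 rad/s²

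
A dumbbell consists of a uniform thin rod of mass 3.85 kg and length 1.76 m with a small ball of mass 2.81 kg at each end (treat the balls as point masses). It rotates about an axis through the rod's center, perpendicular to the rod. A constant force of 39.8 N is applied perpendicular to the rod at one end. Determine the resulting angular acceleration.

I_rod = (1/12)ML² = (1/12)(3.85)(1.76)² = 0.9938 kg·m².
I_balls = 2·m·(L/2)² = 2(2.81)(0.8800)² = 4.352 kg·m².
Total I = 5.346 kg·m².
τ = F·(L/2) = (39.8)(0.880) = 35.02 N·m.
α = τ/I = 35.02/5.346 = 6.552 rad/s².

α ≈ 6.55 rad/s²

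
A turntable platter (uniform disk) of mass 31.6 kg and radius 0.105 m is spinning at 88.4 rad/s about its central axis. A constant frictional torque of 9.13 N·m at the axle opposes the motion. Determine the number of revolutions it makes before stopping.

I = ½MR² = (1/2)(31.6)(0.105)² = 0.1742 kg·m².
The net torque has magnitude 9.13 N·m, opposing ω.
|α| = τ/I = 9.130/0.1742 = 52.41 rad/s² (deceleration).
ω² = ω₀² − 2|α|θ with ω = 0 ⇒ θ = ω₀²/(2|α|) = 74.55 rad = 11.86 rev.

≈ 11.9 revolutions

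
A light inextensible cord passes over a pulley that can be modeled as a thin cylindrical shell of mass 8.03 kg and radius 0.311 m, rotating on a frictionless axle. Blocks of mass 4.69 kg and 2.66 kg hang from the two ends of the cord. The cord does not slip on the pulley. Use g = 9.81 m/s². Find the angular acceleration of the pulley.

I = MR² = (8.03)(0.311)² = 0.7767 kg·m².
Heavier block: m₁g − T₁ = m₁a. Lighter block: T₂ − m₂g = m₂a.
Pulley: (T₁ − T₂)R = Iα = I(a/R), so T₁ − T₂ = (I/R²)a = 1·M_p a = 8.030·a.
Adding the three: (m₁ − m₂)g = (m₁ + m₂ + 8.030)a, so a = (4.69 − 2.66)(9.81)/(4.69 + 2.66 + 8.030) = 1.295 m/s².
α = a/R = 1.295/0.311 = 4.163 rad/s².

α ≈ 4.16 rad/s²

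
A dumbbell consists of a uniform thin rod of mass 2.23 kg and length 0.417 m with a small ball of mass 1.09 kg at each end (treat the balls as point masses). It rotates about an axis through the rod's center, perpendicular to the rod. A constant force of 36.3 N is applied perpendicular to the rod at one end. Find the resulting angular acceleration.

α ≈ 59.6 rad/s²

I_rod = (1/12)ML² = (1/12)(2.23)(0.417)² = 0.03231 kg·m².
I_balls = 2·m·(L/2)² = 2(1.09)(0.2085)² = 0.09477 kg·m².
Total I = 0.1271 kg·m².
τ = F·(L/2) = (36.3)(0.208) = 7.569 N·m.
α = τ/I = 7.569/0.1271 = 59.56 rad/s².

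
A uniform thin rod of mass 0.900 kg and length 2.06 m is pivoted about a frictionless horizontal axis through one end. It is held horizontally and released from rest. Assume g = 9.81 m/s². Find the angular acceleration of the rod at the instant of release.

About the pivot, I = (1/3)ML² = (1/3)(0.900)(2.06)² = 1.273 kg·m².
The weight acts at the center, a distance L/2 = 1.030 m from the pivot; τ = Mg(L/2) = 9.094 N·m.
α = τ/I = 9.094/1.273 = 7.143 rad/s².

α ≈ 7.14 rad/s²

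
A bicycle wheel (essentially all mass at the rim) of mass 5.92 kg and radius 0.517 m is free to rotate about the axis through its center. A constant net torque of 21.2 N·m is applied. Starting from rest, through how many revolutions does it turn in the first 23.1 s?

I = MR² = (5.92)(0.517)² = 1.582 kg·m².
α = τ/I = 21.2/1.582 = 13.40 rad/s².
θ = ½αt² = ½(13.40)(23.1)² = 3575 rad.
Revolutions = θ/(2π) = 568.9.

≈ 569 revolutions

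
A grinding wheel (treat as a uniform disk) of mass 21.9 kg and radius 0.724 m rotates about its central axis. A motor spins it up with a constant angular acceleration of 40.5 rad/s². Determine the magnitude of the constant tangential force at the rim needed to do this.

I = ½MR² = (1/2)(21.9)(0.724)² = 5.740 kg·m².
The required torque is τ = Iα = (5.740)(40.50) = 232.5 N·m.
A tangential force at the rim gives τ = FR, so F = τ/R = 232.5/0.724 = 321.1 N.

F ≈ 321 N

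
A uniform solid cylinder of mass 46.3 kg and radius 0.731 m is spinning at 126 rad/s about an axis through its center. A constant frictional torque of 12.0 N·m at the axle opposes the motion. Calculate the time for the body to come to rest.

I = ½MR² = (1/2)(46.3)(0.731)² = 12.37 kg·m².
The net torque has magnitude 12.0 N·m, opposing ω.
|α| = τ/I = 12.00/12.37 = 0.9701 rad/s² (deceleration).
0 = ω₀ − |α|t ⇒ t = ω₀/|α| = 126/0.9701 = 129.9 s.

t ≈ 130 s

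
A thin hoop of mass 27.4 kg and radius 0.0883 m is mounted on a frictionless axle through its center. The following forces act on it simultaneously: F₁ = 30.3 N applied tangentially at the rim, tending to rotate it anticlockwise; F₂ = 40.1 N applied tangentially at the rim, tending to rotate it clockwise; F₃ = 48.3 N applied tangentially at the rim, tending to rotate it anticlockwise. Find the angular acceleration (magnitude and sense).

α ≈ 15.9 rad/s², anticlockwise

I = MR² = (27.4)(0.0883)² = 0.2136 kg·m².
Taking anticlockwise as positive: τ₁ = +(30.3)(0.0883) = +2.675 N·m; τ₂ = −(40.1)(0.0883) = −3.541 N·m; τ₃ = +(48.3)(0.0883) = +4.265 N·m.
Net torque τ = 3.400 N·m.
α = τ/I = 3.400/0.2136 = 15.91 rad/s².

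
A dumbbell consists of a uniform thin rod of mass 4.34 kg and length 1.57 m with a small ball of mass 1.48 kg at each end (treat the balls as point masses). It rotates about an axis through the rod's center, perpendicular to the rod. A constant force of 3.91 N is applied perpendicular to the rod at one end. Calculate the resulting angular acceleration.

α ≈ 1.13 rad/s²

I_rod = (1/12)ML² = (1/12)(4.34)(1.57)² = 0.8915 kg·m².
I_balls = 2·m·(L/2)² = 2(1.48)(0.7850)² = 1.824 kg·m².
Total I = 2.715 kg·m².
τ = F·(L/2) = (3.91)(0.785) = 3.069 N·m.
α = τ/I = 3.069/2.715 = 1.130 rad/s².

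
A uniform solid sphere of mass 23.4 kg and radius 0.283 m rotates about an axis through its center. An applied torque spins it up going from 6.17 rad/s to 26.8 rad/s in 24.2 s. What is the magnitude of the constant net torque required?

τ ≈ 0.639 N·m

I = (2/5)MR² = (2/5)(23.4)(0.283)² = 0.7496 kg·m².
α = Δω/Δt = (26.8 − 6.17)/24.2 = 0.8525 rad/s².
τ = Iα = (0.7496)(0.8525) = 0.6390 N·m.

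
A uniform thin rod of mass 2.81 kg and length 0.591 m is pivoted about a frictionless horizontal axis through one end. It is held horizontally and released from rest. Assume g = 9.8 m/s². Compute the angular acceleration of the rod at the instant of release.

About the pivot, I = (1/3)ML² = (1/3)(2.81)(0.591)² = 0.3272 kg·m².
The weight acts at the center, a distance L/2 = 0.2955 m from the pivot; τ = Mg(L/2) = 8.137 N·m.
α = τ/I = 8.137/0.3272 = 24.87 rad/s².

α ≈ 24.9 rad/s²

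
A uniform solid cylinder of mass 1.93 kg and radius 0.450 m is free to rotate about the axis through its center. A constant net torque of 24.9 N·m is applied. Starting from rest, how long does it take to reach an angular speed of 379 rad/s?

t ≈ 2.97 s

I = ½MR² = (1/2)(1.93)(0.450)² = 0.1954 kg·m².
α = τ/I = 24.9/0.1954 = 127.4 rad/s².
ω = αt ⇒ t = ω/α = 379/127.4 = 2.974 s.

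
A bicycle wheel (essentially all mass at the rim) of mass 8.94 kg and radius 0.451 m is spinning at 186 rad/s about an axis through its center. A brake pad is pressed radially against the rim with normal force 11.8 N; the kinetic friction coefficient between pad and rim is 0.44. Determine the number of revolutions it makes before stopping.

I = MR² = (8.94)(0.451)² = 1.818 kg·m².
Friction force f = μN = (0.44)(11.8) = 5.192 N at the rim; torque magnitude τ = fR = 2.342 N·m, opposing ω.
|α| = τ/I = 2.342/1.818 = 1.288 rad/s² (deceleration).
ω² = ω₀² − 2|α|θ with ω = 0 ⇒ θ = ω₀²/(2|α|) = 13430 rad = 2138 rev.

≈ 2140 revolutions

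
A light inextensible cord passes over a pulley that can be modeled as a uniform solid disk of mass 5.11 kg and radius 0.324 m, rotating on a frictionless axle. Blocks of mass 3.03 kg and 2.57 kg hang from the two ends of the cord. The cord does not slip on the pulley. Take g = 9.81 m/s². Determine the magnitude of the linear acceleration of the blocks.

I = ½MR² = (1/2)(5.11)(0.324)² = 0.2682 kg·m².
Heavier block: m₁g − T₁ = m₁a. Lighter block: T₂ − m₂g = m₂a.
Pulley: (T₁ − T₂)R = Iα = I(a/R), so T₁ − T₂ = (I/R²)a = (1/2)M_p a = 2.555·a.
Adding the three: (m₁ − m₂)g = (m₁ + m₂ + 2.555)a, so a = (3.03 − 2.57)(9.81)/(3.03 + 2.57 + 2.555) = 0.5534 m/s².

a ≈ 0.553 m/s²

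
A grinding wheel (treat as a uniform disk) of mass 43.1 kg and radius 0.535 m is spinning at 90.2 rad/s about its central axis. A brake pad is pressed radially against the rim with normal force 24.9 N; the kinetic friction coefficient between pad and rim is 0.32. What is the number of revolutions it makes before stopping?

≈ 937 revolutions

I = ½MR² = (1/2)(43.1)(0.535)² = 6.168 kg·m².
Friction force f = μN = (0.32)(24.9) = 7.968 N at the rim; torque magnitude τ = fR = 4.263 N·m, opposing ω.
|α| = τ/I = 4.263/6.168 = 0.6911 rad/s² (deceleration).
ω² = ω₀² − 2|α|θ with ω = 0 ⇒ θ = ω₀²/(2|α|) = 5886 rad = 936.8 rev.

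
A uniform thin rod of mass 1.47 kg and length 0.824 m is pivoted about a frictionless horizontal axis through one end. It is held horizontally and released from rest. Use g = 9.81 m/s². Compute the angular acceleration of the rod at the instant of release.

α ≈ 17.9 rad/s²

About the pivot, I = (1/3)ML² = (1/3)(1.47)(0.824)² = 0.3327 kg·m².
The weight acts at the center, a distance L/2 = 0.4120 m from the pivot; τ = Mg(L/2) = 5.941 N·m.
α = τ/I = 5.941/0.3327 = 17.86 rad/s².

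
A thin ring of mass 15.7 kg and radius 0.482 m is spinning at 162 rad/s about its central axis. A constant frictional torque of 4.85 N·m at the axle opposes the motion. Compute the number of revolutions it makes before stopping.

I = MR² = (15.7)(0.482)² = 3.647 kg·m².
The net torque has magnitude 4.85 N·m, opposing ω.
|α| = τ/I = 4.850/3.647 = 1.330 rad/s² (deceleration).
ω² = ω₀² − 2|α|θ with ω = 0 ⇒ θ = ω₀²/(2|α|) = 9869 rad = 1571 rev.

≈ 1570 revolutions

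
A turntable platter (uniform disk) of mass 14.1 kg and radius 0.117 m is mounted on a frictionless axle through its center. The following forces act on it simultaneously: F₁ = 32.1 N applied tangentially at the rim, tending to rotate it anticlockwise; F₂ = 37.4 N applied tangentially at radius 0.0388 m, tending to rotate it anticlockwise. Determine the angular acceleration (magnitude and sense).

α ≈ 54.0 rad/s², anticlockwise

I = ½MR² = (1/2)(14.1)(0.117)² = 0.09651 kg·m².
Taking anticlockwise as positive: τ₁ = +(32.1)(0.117) = +3.756 N·m; τ₂ = +(37.4)(0.0388) = +1.451 N·m.
Net torque τ = 5.207 N·m.
α = τ/I = 5.207/0.09651 = 53.95 rad/s².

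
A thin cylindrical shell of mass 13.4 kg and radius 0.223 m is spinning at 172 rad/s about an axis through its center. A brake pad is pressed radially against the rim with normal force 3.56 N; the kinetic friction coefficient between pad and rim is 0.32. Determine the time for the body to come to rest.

t ≈ 451 s

I = MR² = (13.4)(0.223)² = 0.6664 kg·m².
Friction force f = μN = (0.32)(3.56) = 1.139 N at the rim; torque magnitude τ = fR = 0.2540 N·m, opposing ω.
|α| = τ/I = 0.2540/0.6664 = 0.3812 rad/s² (deceleration).
0 = ω₀ − |α|t ⇒ t = ω₀/|α| = 172/0.3812 = 451.2 s.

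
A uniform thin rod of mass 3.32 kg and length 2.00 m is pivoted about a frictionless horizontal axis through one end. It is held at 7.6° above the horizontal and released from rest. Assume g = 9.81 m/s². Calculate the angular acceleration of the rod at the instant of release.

About the pivot, I = (1/3)ML² = (1/3)(3.32)(2.00)² = 4.427 kg·m².
The weight acts at the center, a distance L/2 = 1.000 m from the pivot; τ = Mg(L/2) cos 7.6° = 32.28 N·m.
α = τ/I = 32.28/4.427 = 7.293 rad/s².
(Equivalently α = (3g/(2L)) cos 7.6° = 7.293 rad/s².)

α ≈ 7.29 rad/s²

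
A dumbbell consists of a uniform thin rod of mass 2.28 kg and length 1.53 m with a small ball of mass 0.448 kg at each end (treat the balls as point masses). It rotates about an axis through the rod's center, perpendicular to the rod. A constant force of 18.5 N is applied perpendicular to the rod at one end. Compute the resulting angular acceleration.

α ≈ 14.6 rad/s²

I_rod = (1/12)ML² = (1/12)(2.28)(1.53)² = 0.4448 kg·m².
I_balls = 2·m·(L/2)² = 2(0.448)(0.7650)² = 0.5244 kg·m².
Total I = 0.9691 kg·m².
τ = F·(L/2) = (18.5)(0.765) = 14.15 N·m.
α = τ/I = 14.15/0.9691 = 14.60 rad/s².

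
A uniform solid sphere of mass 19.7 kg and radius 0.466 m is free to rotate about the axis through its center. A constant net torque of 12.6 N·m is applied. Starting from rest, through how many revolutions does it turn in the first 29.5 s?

≈ 510 revolutions

I = (2/5)MR² = (2/5)(19.7)(0.466)² = 1.711 kg·m².
α = τ/I = 12.6/1.711 = 7.363 rad/s².
θ = ½αt² = ½(7.363)(29.5)² = 3204 rad.
Revolutions = θ/(2π) = 509.9.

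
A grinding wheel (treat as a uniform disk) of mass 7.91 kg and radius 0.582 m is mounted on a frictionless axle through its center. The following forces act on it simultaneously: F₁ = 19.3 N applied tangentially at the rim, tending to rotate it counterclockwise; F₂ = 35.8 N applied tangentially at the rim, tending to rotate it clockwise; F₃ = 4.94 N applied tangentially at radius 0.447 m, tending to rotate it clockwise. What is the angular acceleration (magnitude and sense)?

α ≈ 8.82 rad/s², clockwise

I = ½MR² = (1/2)(7.91)(0.582)² = 1.340 kg·m².
Taking counterclockwise as positive: τ₁ = +(19.3)(0.582) = +11.23 N·m; τ₂ = −(35.8)(0.582) = −20.84 N·m; τ₃ = −(4.94)(0.447) = −2.208 N·m.
Net torque τ = -11.81 N·m.
α = τ/I = -11.81/1.340 = -8.817 rad/s².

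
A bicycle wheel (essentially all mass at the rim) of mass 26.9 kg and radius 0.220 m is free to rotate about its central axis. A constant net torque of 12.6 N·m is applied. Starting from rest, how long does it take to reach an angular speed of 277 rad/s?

t ≈ 28.6 s

I = MR² = (26.9)(0.220)² = 1.302 kg·m².
α = τ/I = 12.6/1.302 = 9.678 rad/s².
ω = αt ⇒ t = ω/α = 277/9.678 = 28.62 s.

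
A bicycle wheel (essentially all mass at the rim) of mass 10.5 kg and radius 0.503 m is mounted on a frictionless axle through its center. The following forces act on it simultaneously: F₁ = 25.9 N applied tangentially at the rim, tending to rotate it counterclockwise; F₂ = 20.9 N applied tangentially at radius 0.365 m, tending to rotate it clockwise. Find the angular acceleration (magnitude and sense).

I = MR² = (10.5)(0.503)² = 2.657 kg·m².
Taking counterclockwise as positive: τ₁ = +(25.9)(0.503) = +13.03 N·m; τ₂ = −(20.9)(0.365) = −7.628 N·m.
Net torque τ = 5.399 N·m.
α = τ/I = 5.399/2.657 = 2.032 rad/s².

α ≈ 2.03 rad/s², counterclockwise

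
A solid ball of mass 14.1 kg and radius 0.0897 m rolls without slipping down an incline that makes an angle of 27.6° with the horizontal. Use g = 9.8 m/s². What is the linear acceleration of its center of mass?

a ≈ 3.24 m/s²

Translation along the incline: Mg sinθ − f = Ma.
Rotation about the center: fR = Iα with I = (2/5)MR². No-slip gives a = αR, so f = (I/R²)a = (2/5)M a.
Substituting: Mg sinθ = (1 + 0.4000)Ma, so a = g sinθ/(1 + 0.4000) = (9.8) sin 27.6° / 1.400 = 3.243 m/s².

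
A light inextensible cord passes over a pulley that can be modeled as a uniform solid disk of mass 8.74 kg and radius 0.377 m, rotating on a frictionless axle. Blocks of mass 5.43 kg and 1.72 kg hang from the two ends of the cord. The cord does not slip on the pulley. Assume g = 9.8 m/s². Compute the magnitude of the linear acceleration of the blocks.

a ≈ 3.16 m/s²

I = ½MR² = (1/2)(8.74)(0.377)² = 0.6211 kg·m².
Heavier block: m₁g − T₁ = m₁a. Lighter block: T₂ − m₂g = m₂a.
Pulley: (T₁ − T₂)R = Iα = I(a/R), so T₁ − T₂ = (I/R²)a = (1/2)M_p a = 4.370·a.
Adding the three: (m₁ − m₂)g = (m₁ + m₂ + 4.370)a, so a = (5.43 − 1.72)(9.8)/(5.43 + 1.72 + 4.370) = 3.156 m/s².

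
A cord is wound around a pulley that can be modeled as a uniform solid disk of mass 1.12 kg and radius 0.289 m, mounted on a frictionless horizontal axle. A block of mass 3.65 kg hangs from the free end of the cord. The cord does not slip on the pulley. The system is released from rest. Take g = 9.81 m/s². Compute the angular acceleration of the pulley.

α ≈ 29.4 rad/s²

I = ½MR² = (1/2)(1.12)(0.289)² = 0.04677 kg·m².
Block: mg − T = ma. Pulley: TR = Iα. No-slip: a = αR, so T = (I/R²)a = 0.5600·a.
Then mg = (m + 0.5600)a, so a = (3.65)(9.81)/(3.65 + 0.5600) = 8.505 m/s².
α = a/R = 8.505/0.289 = 29.43 rad/s².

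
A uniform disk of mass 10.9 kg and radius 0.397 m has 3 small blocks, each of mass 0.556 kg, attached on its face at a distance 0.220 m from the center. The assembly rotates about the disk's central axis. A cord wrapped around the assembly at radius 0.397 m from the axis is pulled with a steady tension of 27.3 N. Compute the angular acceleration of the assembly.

α ≈ 11.5 rad/s²

I_disk = ½MR² = ½(10.9)(0.397)² = 0.8590 kg·m².
I_blocks = 3·m·r² = 3(0.556)(0.220)² = 0.08073 kg·m².
Total I = 0.9397 kg·m².
τ = F r = (27.3)(0.397) = 10.84 N·m.
α = τ/I = 10.84/0.9397 = 11.53 rad/s².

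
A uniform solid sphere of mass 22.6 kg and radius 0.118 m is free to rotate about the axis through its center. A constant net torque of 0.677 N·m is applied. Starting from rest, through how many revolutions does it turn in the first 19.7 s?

≈ 166 revolutions

I = (2/5)MR² = (2/5)(22.6)(0.118)² = 0.1259 kg·m².
α = τ/I = 0.677/0.1259 = 5.378 rad/s².
θ = ½αt² = ½(5.378)(19.7)² = 1044 rad.
Revolutions = θ/(2π) = 166.1.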